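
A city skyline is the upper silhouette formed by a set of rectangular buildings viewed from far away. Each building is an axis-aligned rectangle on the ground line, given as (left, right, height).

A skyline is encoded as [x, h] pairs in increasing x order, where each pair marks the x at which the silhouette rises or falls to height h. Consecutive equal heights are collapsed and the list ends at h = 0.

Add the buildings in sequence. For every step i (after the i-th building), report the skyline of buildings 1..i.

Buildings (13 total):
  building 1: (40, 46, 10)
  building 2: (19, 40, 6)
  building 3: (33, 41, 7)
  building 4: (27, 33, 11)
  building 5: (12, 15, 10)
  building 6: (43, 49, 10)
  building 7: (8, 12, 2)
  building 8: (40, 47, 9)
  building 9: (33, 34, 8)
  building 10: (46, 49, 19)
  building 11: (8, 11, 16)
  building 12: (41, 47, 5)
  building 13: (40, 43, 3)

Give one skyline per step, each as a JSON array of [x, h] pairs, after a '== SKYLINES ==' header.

== SKYLINES ==
[[40,10],[46,0]]
[[19,6],[40,10],[46,0]]
[[19,6],[33,7],[40,10],[46,0]]
[[19,6],[27,11],[33,7],[40,10],[46,0]]
[[12,10],[15,0],[19,6],[27,11],[33,7],[40,10],[46,0]]
[[12,10],[15,0],[19,6],[27,11],[33,7],[40,10],[49,0]]
[[8,2],[12,10],[15,0],[19,6],[27,11],[33,7],[40,10],[49,0]]
[[8,2],[12,10],[15,0],[19,6],[27,11],[33,7],[40,10],[49,0]]
[[8,2],[12,10],[15,0],[19,6],[27,11],[33,8],[34,7],[40,10],[49,0]]
[[8,2],[12,10],[15,0],[19,6],[27,11],[33,8],[34,7],[40,10],[46,19],[49,0]]
[[8,16],[11,2],[12,10],[15,0],[19,6],[27,11],[33,8],[34,7],[40,10],[46,19],[49,0]]
[[8,16],[11,2],[12,10],[15,0],[19,6],[27,11],[33,8],[34,7],[40,10],[46,19],[49,0]]
[[8,16],[11,2],[12,10],[15,0],[19,6],[27,11],[33,8],[34,7],[40,10],[46,19],[49,0]]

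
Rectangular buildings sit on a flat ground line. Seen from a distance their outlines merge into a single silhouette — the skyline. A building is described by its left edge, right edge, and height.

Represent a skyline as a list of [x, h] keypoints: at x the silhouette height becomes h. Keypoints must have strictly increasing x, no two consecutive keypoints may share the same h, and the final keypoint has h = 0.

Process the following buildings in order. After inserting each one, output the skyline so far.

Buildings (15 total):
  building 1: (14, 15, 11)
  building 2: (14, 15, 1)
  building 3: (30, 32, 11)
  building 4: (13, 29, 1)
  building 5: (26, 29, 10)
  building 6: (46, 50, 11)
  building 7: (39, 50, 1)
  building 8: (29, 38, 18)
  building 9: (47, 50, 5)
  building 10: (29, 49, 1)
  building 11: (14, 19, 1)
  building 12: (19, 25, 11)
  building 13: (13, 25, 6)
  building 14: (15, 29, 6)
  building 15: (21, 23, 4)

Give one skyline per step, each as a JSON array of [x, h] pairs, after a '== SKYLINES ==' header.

== SKYLINES ==
[[14,11],[15,0]]
[[14,11],[15,0]]
[[14,11],[15,0],[30,11],[32,0]]
[[13,1],[14,11],[15,1],[29,0],[30,11],[32,0]]
[[13,1],[14,11],[15,1],[26,10],[29,0],[30,11],[32,0]]
[[13,1],[14,11],[15,1],[26,10],[29,0],[30,11],[32,0],[46,11],[50,0]]
[[13,1],[14,11],[15,1],[26,10],[29,0],[30,11],[32,0],[39,1],[46,11],[50,0]]
[[13,1],[14,11],[15,1],[26,10],[29,18],[38,0],[39,1],[46,11],[50,0]]
[[13,1],[14,11],[15,1],[26,10],[29,18],[38,0],[39,1],[46,11],[50,0]]
[[13,1],[14,11],[15,1],[26,10],[29,18],[38,1],[46,11],[50,0]]
[[13,1],[14,11],[15,1],[26,10],[29,18],[38,1],[46,11],[50,0]]
[[13,1],[14,11],[15,1],[19,11],[25,1],[26,10],[29,18],[38,1],[46,11],[50,0]]
[[13,6],[14,11],[15,6],[19,11],[25,1],[26,10],[29,18],[38,1],[46,11],[50,0]]
[[13,6],[14,11],[15,6],[19,11],[25,6],[26,10],[29,18],[38,1],[46,11],[50,0]]
[[13,6],[14,11],[15,6],[19,11],[25,6],[26,10],[29,18],[38,1],[46,11],[50,0]]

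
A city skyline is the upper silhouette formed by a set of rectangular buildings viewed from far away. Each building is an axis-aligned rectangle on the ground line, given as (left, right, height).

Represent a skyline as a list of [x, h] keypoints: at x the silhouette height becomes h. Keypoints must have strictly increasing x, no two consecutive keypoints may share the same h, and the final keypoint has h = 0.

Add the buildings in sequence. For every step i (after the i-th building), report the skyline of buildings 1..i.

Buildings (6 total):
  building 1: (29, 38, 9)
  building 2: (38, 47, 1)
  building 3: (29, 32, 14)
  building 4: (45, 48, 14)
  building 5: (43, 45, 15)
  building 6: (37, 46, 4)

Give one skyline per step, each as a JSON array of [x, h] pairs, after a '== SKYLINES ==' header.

== SKYLINES ==
[[29,9],[38,0]]
[[29,9],[38,1],[47,0]]
[[29,14],[32,9],[38,1],[47,0]]
[[29,14],[32,9],[38,1],[45,14],[48,0]]
[[29,14],[32,9],[38,1],[43,15],[45,14],[48,0]]
[[29,14],[32,9],[38,4],[43,15],[45,14],[48,0]]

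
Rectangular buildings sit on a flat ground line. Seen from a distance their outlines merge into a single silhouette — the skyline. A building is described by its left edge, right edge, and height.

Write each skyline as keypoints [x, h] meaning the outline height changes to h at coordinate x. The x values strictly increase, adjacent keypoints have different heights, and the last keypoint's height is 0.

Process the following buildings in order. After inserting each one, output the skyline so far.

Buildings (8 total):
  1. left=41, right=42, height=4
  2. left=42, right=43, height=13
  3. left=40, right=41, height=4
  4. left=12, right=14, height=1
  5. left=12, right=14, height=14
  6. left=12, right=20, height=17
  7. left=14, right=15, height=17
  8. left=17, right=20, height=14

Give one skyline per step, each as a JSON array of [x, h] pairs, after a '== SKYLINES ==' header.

== SKYLINES ==
[[41,4],[42,0]]
[[41,4],[42,13],[43,0]]
[[40,4],[42,13],[43,0]]
[[12,1],[14,0],[40,4],[42,13],[43,0]]
[[12,14],[14,0],[40,4],[42,13],[43,0]]
[[12,17],[20,0],[40,4],[42,13],[43,0]]
[[12,17],[20,0],[40,4],[42,13],[43,0]]
[[12,17],[20,0],[40,4],[42,13],[43,0]]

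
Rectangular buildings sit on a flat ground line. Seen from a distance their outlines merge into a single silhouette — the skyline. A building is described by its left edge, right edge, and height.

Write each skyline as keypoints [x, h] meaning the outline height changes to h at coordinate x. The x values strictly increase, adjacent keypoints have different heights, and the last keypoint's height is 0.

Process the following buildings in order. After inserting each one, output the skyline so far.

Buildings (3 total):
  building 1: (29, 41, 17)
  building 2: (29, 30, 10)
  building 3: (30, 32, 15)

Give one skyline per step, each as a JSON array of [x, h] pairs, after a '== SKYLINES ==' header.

== SKYLINES ==
[[29,17],[41,0]]
[[29,17],[41,0]]
[[29,17],[41,0]]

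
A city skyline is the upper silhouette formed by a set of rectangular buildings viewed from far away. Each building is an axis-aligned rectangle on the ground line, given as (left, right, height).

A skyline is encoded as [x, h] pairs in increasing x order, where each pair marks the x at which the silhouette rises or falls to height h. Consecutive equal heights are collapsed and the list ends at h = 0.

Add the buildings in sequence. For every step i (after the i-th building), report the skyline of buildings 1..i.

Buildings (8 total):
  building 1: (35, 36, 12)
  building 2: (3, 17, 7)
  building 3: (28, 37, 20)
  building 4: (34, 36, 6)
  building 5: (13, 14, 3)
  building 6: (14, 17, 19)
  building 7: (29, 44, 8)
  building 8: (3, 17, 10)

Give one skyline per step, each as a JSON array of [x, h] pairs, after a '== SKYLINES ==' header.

== SKYLINES ==
[[35,12],[36,0]]
[[3,7],[17,0],[35,12],[36,0]]
[[3,7],[17,0],[28,20],[37,0]]
[[3,7],[17,0],[28,20],[37,0]]
[[3,7],[17,0],[28,20],[37,0]]
[[3,7],[14,19],[17,0],[28,20],[37,0]]
[[3,7],[14,19],[17,0],[28,20],[37,8],[44,0]]
[[3,10],[14,19],[17,0],[28,20],[37,8],[44,0]]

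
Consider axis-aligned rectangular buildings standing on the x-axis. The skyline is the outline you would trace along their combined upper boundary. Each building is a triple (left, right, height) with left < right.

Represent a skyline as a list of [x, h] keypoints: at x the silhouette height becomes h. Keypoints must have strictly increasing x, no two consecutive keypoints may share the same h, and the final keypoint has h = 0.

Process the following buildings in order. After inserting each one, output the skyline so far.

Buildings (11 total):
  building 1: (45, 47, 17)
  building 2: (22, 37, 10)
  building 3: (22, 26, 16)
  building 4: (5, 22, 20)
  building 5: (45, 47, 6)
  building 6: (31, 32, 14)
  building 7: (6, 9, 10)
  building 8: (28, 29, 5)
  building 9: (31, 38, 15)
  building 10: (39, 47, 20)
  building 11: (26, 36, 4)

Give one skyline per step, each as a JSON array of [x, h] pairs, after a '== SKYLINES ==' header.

== SKYLINES ==
[[45,17],[47,0]]
[[22,10],[37,0],[45,17],[47,0]]
[[22,16],[26,10],[37,0],[45,17],[47,0]]
[[5,20],[22,16],[26,10],[37,0],[45,17],[47,0]]
[[5,20],[22,16],[26,10],[37,0],[45,17],[47,0]]
[[5,20],[22,16],[26,10],[31,14],[32,10],[37,0],[45,17],[47,0]]
[[5,20],[22,16],[26,10],[31,14],[32,10],[37,0],[45,17],[47,0]]
[[5,20],[22,16],[26,10],[31,14],[32,10],[37,0],[45,17],[47,0]]
[[5,20],[22,16],[26,10],[31,15],[38,0],[45,17],[47,0]]
[[5,20],[22,16],[26,10],[31,15],[38,0],[39,20],[47,0]]
[[5,20],[22,16],[26,10],[31,15],[38,0],[39,20],[47,0]]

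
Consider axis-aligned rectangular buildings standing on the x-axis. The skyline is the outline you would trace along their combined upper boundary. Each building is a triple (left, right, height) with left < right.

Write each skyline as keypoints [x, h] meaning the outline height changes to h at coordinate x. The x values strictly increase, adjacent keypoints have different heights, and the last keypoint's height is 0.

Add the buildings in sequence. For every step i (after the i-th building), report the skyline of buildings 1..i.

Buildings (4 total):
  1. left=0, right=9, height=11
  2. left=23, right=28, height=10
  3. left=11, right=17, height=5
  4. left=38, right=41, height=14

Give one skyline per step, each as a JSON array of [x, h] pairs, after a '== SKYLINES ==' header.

== SKYLINES ==
[[0,11],[9,0]]
[[0,11],[9,0],[23,10],[28,0]]
[[0,11],[9,0],[11,5],[17,0],[23,10],[28,0]]
[[0,11],[9,0],[11,5],[17,0],[23,10],[28,0],[38,14],[41,0]]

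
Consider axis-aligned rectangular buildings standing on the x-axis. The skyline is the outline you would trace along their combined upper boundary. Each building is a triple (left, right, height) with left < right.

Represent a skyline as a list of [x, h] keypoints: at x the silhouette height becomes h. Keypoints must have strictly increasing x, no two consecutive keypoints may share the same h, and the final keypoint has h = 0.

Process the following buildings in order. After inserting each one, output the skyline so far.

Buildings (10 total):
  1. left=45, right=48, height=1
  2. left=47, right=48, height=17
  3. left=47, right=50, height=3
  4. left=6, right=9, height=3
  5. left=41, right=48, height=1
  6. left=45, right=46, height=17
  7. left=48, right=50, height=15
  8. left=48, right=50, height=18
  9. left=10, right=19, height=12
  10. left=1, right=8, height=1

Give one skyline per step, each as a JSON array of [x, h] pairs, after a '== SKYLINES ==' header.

== SKYLINES ==
[[45,1],[48,0]]
[[45,1],[47,17],[48,0]]
[[45,1],[47,17],[48,3],[50,0]]
[[6,3],[9,0],[45,1],[47,17],[48,3],[50,0]]
[[6,3],[9,0],[41,1],[47,17],[48,3],[50,0]]
[[6,3],[9,0],[41,1],[45,17],[46,1],[47,17],[48,3],[50,0]]
[[6,3],[9,0],[41,1],[45,17],[46,1],[47,17],[48,15],[50,0]]
[[6,3],[9,0],[41,1],[45,17],[46,1],[47,17],[48,18],[50,0]]
[[6,3],[9,0],[10,12],[19,0],[41,1],[45,17],[46,1],[47,17],[48,18],[50,0]]
[[1,1],[6,3],[9,0],[10,12],[19,0],[41,1],[45,17],[46,1],[47,17],[48,18],[50,0]]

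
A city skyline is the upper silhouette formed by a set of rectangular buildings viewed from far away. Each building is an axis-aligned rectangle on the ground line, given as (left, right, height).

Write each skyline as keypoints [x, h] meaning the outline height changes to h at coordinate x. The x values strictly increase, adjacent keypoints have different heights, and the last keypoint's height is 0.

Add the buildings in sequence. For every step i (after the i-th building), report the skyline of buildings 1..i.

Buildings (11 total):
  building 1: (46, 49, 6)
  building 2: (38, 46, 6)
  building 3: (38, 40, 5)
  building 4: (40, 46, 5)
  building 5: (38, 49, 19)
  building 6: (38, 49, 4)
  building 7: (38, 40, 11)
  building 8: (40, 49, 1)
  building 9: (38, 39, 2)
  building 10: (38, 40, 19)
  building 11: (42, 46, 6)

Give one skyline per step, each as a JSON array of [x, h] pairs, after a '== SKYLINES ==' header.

== SKYLINES ==
[[46,6],[49,0]]
[[38,6],[49,0]]
[[38,6],[49,0]]
[[38,6],[49,0]]
[[38,19],[49,0]]
[[38,19],[49,0]]
[[38,19],[49,0]]
[[38,19],[49,0]]
[[38,19],[49,0]]
[[38,19],[49,0]]
[[38,19],[49,0]]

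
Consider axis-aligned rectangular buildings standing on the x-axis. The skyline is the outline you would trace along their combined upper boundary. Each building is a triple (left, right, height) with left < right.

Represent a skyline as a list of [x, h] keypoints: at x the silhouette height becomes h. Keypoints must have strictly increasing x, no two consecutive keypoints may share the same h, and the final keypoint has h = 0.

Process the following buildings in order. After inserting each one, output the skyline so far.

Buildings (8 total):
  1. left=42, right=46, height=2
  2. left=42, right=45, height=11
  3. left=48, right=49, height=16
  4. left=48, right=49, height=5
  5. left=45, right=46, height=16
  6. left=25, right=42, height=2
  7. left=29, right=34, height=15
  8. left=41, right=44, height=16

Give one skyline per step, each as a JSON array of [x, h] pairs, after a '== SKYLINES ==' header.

== SKYLINES ==
[[42,2],[46,0]]
[[42,11],[45,2],[46,0]]
[[42,11],[45,2],[46,0],[48,16],[49,0]]
[[42,11],[45,2],[46,0],[48,16],[49,0]]
[[42,11],[45,16],[46,0],[48,16],[49,0]]
[[25,2],[42,11],[45,16],[46,0],[48,16],[49,0]]
[[25,2],[29,15],[34,2],[42,11],[45,16],[46,0],[48,16],[49,0]]
[[25,2],[29,15],[34,2],[41,16],[44,11],[45,16],[46,0],[48,16],[49,0]]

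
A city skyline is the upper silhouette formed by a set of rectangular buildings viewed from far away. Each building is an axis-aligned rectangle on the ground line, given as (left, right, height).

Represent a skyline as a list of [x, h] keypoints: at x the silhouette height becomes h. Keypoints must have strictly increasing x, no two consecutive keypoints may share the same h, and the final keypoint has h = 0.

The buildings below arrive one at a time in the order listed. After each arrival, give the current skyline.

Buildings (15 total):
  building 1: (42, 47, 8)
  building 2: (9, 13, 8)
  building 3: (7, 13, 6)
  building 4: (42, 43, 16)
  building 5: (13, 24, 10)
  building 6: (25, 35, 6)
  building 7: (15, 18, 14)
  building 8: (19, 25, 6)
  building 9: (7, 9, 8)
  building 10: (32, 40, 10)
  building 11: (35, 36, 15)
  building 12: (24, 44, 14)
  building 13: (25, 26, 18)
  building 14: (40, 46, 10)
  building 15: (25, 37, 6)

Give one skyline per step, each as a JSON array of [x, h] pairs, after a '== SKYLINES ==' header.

== SKYLINES ==
[[42,8],[47,0]]
[[9,8],[13,0],[42,8],[47,0]]
[[7,6],[9,8],[13,0],[42,8],[47,0]]
[[7,6],[9,8],[13,0],[42,16],[43,8],[47,0]]
[[7,6],[9,8],[13,10],[24,0],[42,16],[43,8],[47,0]]
[[7,6],[9,8],[13,10],[24,0],[25,6],[35,0],[42,16],[43,8],[47,0]]
[[7,6],[9,8],[13,10],[15,14],[18,10],[24,0],[25,6],[35,0],[42,16],[43,8],[47,0]]
[[7,6],[9,8],[13,10],[15,14],[18,10],[24,6],[35,0],[42,16],[43,8],[47,0]]
[[7,8],[13,10],[15,14],[18,10],[24,6],[35,0],[42,16],[43,8],[47,0]]
[[7,8],[13,10],[15,14],[18,10],[24,6],[32,10],[40,0],[42,16],[43,8],[47,0]]
[[7,8],[13,10],[15,14],[18,10],[24,6],[32,10],[35,15],[36,10],[40,0],[42,16],[43,8],[47,0]]
[[7,8],[13,10],[15,14],[18,10],[24,14],[35,15],[36,14],[42,16],[43,14],[44,8],[47,0]]
[[7,8],[13,10],[15,14],[18,10],[24,14],[25,18],[26,14],[35,15],[36,14],[42,16],[43,14],[44,8],[47,0]]
[[7,8],[13,10],[15,14],[18,10],[24,14],[25,18],[26,14],[35,15],[36,14],[42,16],[43,14],[44,10],[46,8],[47,0]]
[[7,8],[13,10],[15,14],[18,10],[24,14],[25,18],[26,14],[35,15],[36,14],[42,16],[43,14],[44,10],[46,8],[47,0]]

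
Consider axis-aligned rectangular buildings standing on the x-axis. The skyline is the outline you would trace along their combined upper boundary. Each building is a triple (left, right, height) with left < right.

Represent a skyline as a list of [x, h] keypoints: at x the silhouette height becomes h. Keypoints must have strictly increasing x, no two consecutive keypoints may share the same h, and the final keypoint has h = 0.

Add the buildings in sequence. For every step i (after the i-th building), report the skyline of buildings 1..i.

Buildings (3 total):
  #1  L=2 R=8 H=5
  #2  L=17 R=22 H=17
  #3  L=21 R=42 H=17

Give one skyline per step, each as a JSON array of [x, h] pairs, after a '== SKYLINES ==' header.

== SKYLINES ==
[[2,5],[8,0]]
[[2,5],[8,0],[17,17],[22,0]]
[[2,5],[8,0],[17,17],[42,0]]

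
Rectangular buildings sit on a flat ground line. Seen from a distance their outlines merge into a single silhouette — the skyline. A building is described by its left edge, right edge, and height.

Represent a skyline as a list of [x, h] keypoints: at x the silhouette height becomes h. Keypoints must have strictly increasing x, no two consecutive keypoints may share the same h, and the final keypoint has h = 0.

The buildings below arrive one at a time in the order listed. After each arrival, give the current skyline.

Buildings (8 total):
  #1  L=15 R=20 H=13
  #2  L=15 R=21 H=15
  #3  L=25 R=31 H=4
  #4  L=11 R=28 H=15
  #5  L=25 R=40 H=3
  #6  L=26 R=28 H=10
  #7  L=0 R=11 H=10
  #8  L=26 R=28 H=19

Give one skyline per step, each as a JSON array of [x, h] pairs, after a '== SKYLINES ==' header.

== SKYLINES ==
[[15,13],[20,0]]
[[15,15],[21,0]]
[[15,15],[21,0],[25,4],[31,0]]
[[11,15],[28,4],[31,0]]
[[11,15],[28,4],[31,3],[40,0]]
[[11,15],[28,4],[31,3],[40,0]]
[[0,10],[11,15],[28,4],[31,3],[40,0]]
[[0,10],[11,15],[26,19],[28,4],[31,3],[40,0]]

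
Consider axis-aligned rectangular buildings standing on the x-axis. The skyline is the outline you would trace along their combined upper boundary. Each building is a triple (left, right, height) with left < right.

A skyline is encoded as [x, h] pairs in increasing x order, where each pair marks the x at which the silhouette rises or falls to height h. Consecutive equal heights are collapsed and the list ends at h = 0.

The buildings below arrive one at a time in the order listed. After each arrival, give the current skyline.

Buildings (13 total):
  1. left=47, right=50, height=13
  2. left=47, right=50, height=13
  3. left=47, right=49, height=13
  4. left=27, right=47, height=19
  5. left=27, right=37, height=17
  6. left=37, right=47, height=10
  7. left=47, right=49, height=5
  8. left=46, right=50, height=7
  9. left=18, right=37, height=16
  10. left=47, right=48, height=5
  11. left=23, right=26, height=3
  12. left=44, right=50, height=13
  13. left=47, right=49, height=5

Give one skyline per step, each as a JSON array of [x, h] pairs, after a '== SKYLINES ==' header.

== SKYLINES ==
[[47,13],[50,0]]
[[47,13],[50,0]]
[[47,13],[50,0]]
[[27,19],[47,13],[50,0]]
[[27,19],[47,13],[50,0]]
[[27,19],[47,13],[50,0]]
[[27,19],[47,13],[50,0]]
[[27,19],[47,13],[50,0]]
[[18,16],[27,19],[47,13],[50,0]]
[[18,16],[27,19],[47,13],[50,0]]
[[18,16],[27,19],[47,13],[50,0]]
[[18,16],[27,19],[47,13],[50,0]]
[[18,16],[27,19],[47,13],[50,0]]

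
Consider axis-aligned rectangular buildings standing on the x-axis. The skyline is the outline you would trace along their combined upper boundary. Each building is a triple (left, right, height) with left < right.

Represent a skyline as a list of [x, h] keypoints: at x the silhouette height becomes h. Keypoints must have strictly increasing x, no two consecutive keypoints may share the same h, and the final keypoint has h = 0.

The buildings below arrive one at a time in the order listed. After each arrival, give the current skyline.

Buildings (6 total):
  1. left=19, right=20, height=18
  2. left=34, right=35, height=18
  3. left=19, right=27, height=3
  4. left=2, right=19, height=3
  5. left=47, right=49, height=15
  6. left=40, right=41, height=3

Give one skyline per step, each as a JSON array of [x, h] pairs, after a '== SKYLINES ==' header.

== SKYLINES ==
[[19,18],[20,0]]
[[19,18],[20,0],[34,18],[35,0]]
[[19,18],[20,3],[27,0],[34,18],[35,0]]
[[2,3],[19,18],[20,3],[27,0],[34,18],[35,0]]
[[2,3],[19,18],[20,3],[27,0],[34,18],[35,0],[47,15],[49,0]]
[[2,3],[19,18],[20,3],[27,0],[34,18],[35,0],[40,3],[41,0],[47,15],[49,0]]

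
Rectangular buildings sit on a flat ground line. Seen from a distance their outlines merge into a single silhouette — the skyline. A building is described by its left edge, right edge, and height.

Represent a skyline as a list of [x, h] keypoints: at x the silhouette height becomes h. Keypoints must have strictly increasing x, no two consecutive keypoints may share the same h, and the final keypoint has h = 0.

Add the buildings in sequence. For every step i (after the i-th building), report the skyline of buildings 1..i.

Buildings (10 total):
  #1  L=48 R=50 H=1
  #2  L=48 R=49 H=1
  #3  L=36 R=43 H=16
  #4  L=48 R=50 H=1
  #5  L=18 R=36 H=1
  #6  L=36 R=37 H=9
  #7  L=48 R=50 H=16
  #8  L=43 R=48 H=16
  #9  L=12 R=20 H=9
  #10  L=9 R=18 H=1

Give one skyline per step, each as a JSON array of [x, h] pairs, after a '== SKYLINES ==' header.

== SKYLINES ==
[[48,1],[50,0]]
[[48,1],[50,0]]
[[36,16],[43,0],[48,1],[50,0]]
[[36,16],[43,0],[48,1],[50,0]]
[[18,1],[36,16],[43,0],[48,1],[50,0]]
[[18,1],[36,16],[43,0],[48,1],[50,0]]
[[18,1],[36,16],[43,0],[48,16],[50,0]]
[[18,1],[36,16],[50,0]]
[[12,9],[20,1],[36,16],[50,0]]
[[9,1],[12,9],[20,1],[36,16],[50,0]]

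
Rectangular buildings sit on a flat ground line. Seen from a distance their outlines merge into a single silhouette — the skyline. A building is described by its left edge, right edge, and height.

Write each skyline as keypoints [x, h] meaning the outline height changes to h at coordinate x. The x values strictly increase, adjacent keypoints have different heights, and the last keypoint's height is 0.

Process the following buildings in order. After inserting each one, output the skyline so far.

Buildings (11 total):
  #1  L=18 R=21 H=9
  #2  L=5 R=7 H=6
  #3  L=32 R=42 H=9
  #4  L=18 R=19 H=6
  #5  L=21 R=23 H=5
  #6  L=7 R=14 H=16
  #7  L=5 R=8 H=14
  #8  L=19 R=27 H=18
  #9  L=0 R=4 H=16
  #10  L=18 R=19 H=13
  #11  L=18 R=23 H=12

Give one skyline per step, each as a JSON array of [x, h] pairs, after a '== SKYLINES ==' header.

== SKYLINES ==
[[18,9],[21,0]]
[[5,6],[7,0],[18,9],[21,0]]
[[5,6],[7,0],[18,9],[21,0],[32,9],[42,0]]
[[5,6],[7,0],[18,9],[21,0],[32,9],[42,0]]
[[5,6],[7,0],[18,9],[21,5],[23,0],[32,9],[42,0]]
[[5,6],[7,16],[14,0],[18,9],[21,5],[23,0],[32,9],[42,0]]
[[5,14],[7,16],[14,0],[18,9],[21,5],[23,0],[32,9],[42,0]]
[[5,14],[7,16],[14,0],[18,9],[19,18],[27,0],[32,9],[42,0]]
[[0,16],[4,0],[5,14],[7,16],[14,0],[18,9],[19,18],[27,0],[32,9],[42,0]]
[[0,16],[4,0],[5,14],[7,16],[14,0],[18,13],[19,18],[27,0],[32,9],[42,0]]
[[0,16],[4,0],[5,14],[7,16],[14,0],[18,13],[19,18],[27,0],[32,9],[42,0]]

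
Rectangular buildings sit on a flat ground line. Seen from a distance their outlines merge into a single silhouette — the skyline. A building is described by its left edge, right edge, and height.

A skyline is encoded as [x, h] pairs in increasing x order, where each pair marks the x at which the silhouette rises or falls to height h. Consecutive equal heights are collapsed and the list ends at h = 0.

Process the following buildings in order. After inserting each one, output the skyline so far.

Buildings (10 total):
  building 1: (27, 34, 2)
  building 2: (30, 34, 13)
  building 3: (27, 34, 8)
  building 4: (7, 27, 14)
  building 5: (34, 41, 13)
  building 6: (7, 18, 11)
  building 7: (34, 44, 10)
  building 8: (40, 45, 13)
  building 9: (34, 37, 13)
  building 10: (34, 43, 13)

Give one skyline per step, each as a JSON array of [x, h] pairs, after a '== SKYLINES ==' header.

== SKYLINES ==
[[27,2],[34,0]]
[[27,2],[30,13],[34,0]]
[[27,8],[30,13],[34,0]]
[[7,14],[27,8],[30,13],[34,0]]
[[7,14],[27,8],[30,13],[41,0]]
[[7,14],[27,8],[30,13],[41,0]]
[[7,14],[27,8],[30,13],[41,10],[44,0]]
[[7,14],[27,8],[30,13],[45,0]]
[[7,14],[27,8],[30,13],[45,0]]
[[7,14],[27,8],[30,13],[45,0]]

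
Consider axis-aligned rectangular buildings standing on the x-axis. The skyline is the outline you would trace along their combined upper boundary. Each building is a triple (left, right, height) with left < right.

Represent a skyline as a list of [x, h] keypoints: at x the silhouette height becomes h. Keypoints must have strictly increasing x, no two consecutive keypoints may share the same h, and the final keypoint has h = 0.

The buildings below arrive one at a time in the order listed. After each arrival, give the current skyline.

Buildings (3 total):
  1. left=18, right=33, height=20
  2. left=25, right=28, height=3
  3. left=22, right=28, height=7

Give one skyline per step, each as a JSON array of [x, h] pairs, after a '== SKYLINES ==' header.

== SKYLINES ==
[[18,20],[33,0]]
[[18,20],[33,0]]
[[18,20],[33,0]]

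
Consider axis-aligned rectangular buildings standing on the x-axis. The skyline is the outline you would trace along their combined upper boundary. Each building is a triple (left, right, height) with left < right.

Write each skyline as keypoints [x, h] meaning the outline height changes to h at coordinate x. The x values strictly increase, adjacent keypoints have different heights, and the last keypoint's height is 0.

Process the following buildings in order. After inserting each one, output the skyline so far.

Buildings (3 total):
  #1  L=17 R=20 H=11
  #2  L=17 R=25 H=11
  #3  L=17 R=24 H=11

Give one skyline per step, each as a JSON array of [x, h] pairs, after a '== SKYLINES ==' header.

== SKYLINES ==
[[17,11],[20,0]]
[[17,11],[25,0]]
[[17,11],[25,0]]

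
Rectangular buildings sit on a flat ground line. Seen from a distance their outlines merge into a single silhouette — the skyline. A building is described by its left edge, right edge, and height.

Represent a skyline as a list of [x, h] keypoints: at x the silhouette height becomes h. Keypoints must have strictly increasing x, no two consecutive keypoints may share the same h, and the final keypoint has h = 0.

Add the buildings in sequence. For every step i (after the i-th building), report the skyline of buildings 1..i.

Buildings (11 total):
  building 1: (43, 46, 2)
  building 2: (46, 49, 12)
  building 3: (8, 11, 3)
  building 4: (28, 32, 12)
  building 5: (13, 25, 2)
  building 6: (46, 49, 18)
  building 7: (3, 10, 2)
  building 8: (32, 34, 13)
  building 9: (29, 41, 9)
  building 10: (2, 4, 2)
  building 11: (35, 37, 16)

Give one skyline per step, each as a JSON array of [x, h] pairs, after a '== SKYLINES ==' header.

== SKYLINES ==
[[43,2],[46,0]]
[[43,2],[46,12],[49,0]]
[[8,3],[11,0],[43,2],[46,12],[49,0]]
[[8,3],[11,0],[28,12],[32,0],[43,2],[46,12],[49,0]]
[[8,3],[11,0],[13,2],[25,0],[28,12],[32,0],[43,2],[46,12],[49,0]]
[[8,3],[11,0],[13,2],[25,0],[28,12],[32,0],[43,2],[46,18],[49,0]]
[[3,2],[8,3],[11,0],[13,2],[25,0],[28,12],[32,0],[43,2],[46,18],[49,0]]
[[3,2],[8,3],[11,0],[13,2],[25,0],[28,12],[32,13],[34,0],[43,2],[46,18],[49,0]]
[[3,2],[8,3],[11,0],[13,2],[25,0],[28,12],[32,13],[34,9],[41,0],[43,2],[46,18],[49,0]]
[[2,2],[8,3],[11,0],[13,2],[25,0],[28,12],[32,13],[34,9],[41,0],[43,2],[46,18],[49,0]]
[[2,2],[8,3],[11,0],[13,2],[25,0],[28,12],[32,13],[34,9],[35,16],[37,9],[41,0],[43,2],[46,18],[49,0]]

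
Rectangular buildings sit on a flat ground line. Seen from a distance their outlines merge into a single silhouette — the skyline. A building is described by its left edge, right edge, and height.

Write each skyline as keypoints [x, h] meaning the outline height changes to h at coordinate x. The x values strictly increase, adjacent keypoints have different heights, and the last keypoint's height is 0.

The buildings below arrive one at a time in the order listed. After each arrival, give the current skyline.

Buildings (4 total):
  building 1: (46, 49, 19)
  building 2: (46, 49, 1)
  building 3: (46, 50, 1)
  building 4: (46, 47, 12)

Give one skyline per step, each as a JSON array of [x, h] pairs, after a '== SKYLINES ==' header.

== SKYLINES ==
[[46,19],[49,0]]
[[46,19],[49,0]]
[[46,19],[49,1],[50,0]]
[[46,19],[49,1],[50,0]]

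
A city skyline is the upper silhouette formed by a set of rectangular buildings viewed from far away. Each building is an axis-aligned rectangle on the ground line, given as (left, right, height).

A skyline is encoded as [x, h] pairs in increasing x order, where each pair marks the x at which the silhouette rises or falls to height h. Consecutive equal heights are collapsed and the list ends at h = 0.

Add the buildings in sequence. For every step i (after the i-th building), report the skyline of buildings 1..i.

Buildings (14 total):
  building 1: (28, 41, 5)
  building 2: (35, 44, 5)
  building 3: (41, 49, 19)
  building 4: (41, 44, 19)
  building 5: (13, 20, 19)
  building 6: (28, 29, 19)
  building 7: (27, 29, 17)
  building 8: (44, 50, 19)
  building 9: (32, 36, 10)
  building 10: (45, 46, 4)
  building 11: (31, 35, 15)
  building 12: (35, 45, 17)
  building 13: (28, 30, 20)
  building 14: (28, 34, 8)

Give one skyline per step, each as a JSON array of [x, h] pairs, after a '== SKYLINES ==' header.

== SKYLINES ==
[[28,5],[41,0]]
[[28,5],[44,0]]
[[28,5],[41,19],[49,0]]
[[28,5],[41,19],[49,0]]
[[13,19],[20,0],[28,5],[41,19],[49,0]]
[[13,19],[20,0],[28,19],[29,5],[41,19],[49,0]]
[[13,19],[20,0],[27,17],[28,19],[29,5],[41,19],[49,0]]
[[13,19],[20,0],[27,17],[28,19],[29,5],[41,19],[50,0]]
[[13,19],[20,0],[27,17],[28,19],[29,5],[32,10],[36,5],[41,19],[50,0]]
[[13,19],[20,0],[27,17],[28,19],[29,5],[32,10],[36,5],[41,19],[50,0]]
[[13,19],[20,0],[27,17],[28,19],[29,5],[31,15],[35,10],[36,5],[41,19],[50,0]]
[[13,19],[20,0],[27,17],[28,19],[29,5],[31,15],[35,17],[41,19],[50,0]]
[[13,19],[20,0],[27,17],[28,20],[30,5],[31,15],[35,17],[41,19],[50,0]]
[[13,19],[20,0],[27,17],[28,20],[30,8],[31,15],[35,17],[41,19],[50,0]]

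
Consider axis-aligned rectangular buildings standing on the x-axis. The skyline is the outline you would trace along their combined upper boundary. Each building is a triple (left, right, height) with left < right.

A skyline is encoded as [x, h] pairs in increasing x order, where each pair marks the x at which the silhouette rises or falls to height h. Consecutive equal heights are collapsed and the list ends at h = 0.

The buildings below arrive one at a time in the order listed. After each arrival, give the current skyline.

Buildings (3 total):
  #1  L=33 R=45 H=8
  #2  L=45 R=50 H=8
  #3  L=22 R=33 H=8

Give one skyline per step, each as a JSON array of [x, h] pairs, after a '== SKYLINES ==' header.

== SKYLINES ==
[[33,8],[45,0]]
[[33,8],[50,0]]
[[22,8],[50,0]]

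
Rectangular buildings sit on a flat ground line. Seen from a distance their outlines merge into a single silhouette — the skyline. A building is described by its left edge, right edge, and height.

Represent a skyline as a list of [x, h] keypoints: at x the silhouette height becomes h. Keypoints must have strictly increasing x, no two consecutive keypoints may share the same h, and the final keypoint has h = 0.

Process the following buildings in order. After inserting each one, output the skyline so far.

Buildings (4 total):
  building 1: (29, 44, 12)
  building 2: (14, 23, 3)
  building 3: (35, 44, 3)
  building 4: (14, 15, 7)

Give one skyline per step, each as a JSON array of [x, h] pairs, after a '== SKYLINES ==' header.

== SKYLINES ==
[[29,12],[44,0]]
[[14,3],[23,0],[29,12],[44,0]]
[[14,3],[23,0],[29,12],[44,0]]
[[14,7],[15,3],[23,0],[29,12],[44,0]]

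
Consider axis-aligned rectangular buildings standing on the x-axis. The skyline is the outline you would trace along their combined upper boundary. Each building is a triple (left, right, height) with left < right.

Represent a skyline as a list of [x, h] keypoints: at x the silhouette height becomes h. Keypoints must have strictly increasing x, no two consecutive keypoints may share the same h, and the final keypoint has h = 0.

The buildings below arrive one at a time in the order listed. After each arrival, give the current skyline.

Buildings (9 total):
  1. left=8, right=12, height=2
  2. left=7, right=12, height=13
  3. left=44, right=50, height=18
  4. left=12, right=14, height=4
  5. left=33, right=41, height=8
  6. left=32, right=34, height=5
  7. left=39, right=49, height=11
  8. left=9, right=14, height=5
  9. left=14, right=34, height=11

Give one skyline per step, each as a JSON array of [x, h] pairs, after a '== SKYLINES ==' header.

== SKYLINES ==
[[8,2],[12,0]]
[[7,13],[12,0]]
[[7,13],[12,0],[44,18],[50,0]]
[[7,13],[12,4],[14,0],[44,18],[50,0]]
[[7,13],[12,4],[14,0],[33,8],[41,0],[44,18],[50,0]]
[[7,13],[12,4],[14,0],[32,5],[33,8],[41,0],[44,18],[50,0]]
[[7,13],[12,4],[14,0],[32,5],[33,8],[39,11],[44,18],[50,0]]
[[7,13],[12,5],[14,0],[32,5],[33,8],[39,11],[44,18],[50,0]]
[[7,13],[12,5],[14,11],[34,8],[39,11],[44,18],[50,0]]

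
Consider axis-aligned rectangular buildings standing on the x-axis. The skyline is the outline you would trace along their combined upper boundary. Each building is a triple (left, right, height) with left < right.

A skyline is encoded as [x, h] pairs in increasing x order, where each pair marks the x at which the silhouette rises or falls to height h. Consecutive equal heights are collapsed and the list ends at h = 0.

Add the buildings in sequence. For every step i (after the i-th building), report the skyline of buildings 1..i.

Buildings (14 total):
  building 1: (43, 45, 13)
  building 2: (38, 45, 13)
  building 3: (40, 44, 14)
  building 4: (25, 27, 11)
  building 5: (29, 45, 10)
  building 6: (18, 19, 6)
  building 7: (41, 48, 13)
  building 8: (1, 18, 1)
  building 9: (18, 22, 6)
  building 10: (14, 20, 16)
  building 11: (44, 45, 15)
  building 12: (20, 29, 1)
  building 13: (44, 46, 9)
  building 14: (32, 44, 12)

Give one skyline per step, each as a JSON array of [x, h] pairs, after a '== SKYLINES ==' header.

== SKYLINES ==
[[43,13],[45,0]]
[[38,13],[45,0]]
[[38,13],[40,14],[44,13],[45,0]]
[[25,11],[27,0],[38,13],[40,14],[44,13],[45,0]]
[[25,11],[27,0],[29,10],[38,13],[40,14],[44,13],[45,0]]
[[18,6],[19,0],[25,11],[27,0],[29,10],[38,13],[40,14],[44,13],[45,0]]
[[18,6],[19,0],[25,11],[27,0],[29,10],[38,13],[40,14],[44,13],[48,0]]
[[1,1],[18,6],[19,0],[25,11],[27,0],[29,10],[38,13],[40,14],[44,13],[48,0]]
[[1,1],[18,6],[22,0],[25,11],[27,0],[29,10],[38,13],[40,14],[44,13],[48,0]]
[[1,1],[14,16],[20,6],[22,0],[25,11],[27,0],[29,10],[38,13],[40,14],[44,13],[48,0]]
[[1,1],[14,16],[20,6],[22,0],[25,11],[27,0],[29,10],[38,13],[40,14],[44,15],[45,13],[48,0]]
[[1,1],[14,16],[20,6],[22,1],[25,11],[27,1],[29,10],[38,13],[40,14],[44,15],[45,13],[48,0]]
[[1,1],[14,16],[20,6],[22,1],[25,11],[27,1],[29,10],[38,13],[40,14],[44,15],[45,13],[48,0]]
[[1,1],[14,16],[20,6],[22,1],[25,11],[27,1],[29,10],[32,12],[38,13],[40,14],[44,15],[45,13],[48,0]]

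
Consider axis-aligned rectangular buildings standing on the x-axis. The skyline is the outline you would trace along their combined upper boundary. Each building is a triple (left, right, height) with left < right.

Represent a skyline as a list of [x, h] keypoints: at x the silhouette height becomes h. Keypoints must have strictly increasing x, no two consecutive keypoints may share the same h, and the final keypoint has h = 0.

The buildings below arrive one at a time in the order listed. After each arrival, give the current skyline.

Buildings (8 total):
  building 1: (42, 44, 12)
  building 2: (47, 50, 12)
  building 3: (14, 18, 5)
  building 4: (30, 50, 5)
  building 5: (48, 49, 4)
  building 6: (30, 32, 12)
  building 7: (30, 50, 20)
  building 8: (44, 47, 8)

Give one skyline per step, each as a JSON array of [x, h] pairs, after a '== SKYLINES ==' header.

== SKYLINES ==
[[42,12],[44,0]]
[[42,12],[44,0],[47,12],[50,0]]
[[14,5],[18,0],[42,12],[44,0],[47,12],[50,0]]
[[14,5],[18,0],[30,5],[42,12],[44,5],[47,12],[50,0]]
[[14,5],[18,0],[30,5],[42,12],[44,5],[47,12],[50,0]]
[[14,5],[18,0],[30,12],[32,5],[42,12],[44,5],[47,12],[50,0]]
[[14,5],[18,0],[30,20],[50,0]]
[[14,5],[18,0],[30,20],[50,0]]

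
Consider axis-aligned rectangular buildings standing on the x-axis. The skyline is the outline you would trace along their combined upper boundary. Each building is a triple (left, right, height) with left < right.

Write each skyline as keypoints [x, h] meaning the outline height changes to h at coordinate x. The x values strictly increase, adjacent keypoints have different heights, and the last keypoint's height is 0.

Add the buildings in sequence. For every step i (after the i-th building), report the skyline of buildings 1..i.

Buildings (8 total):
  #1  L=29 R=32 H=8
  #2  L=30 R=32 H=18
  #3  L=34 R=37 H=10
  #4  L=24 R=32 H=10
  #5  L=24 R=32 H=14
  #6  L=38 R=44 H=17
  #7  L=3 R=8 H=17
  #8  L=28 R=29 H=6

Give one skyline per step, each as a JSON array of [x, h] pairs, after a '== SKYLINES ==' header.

== SKYLINES ==
[[29,8],[32,0]]
[[29,8],[30,18],[32,0]]
[[29,8],[30,18],[32,0],[34,10],[37,0]]
[[24,10],[30,18],[32,0],[34,10],[37,0]]
[[24,14],[30,18],[32,0],[34,10],[37,0]]
[[24,14],[30,18],[32,0],[34,10],[37,0],[38,17],[44,0]]
[[3,17],[8,0],[24,14],[30,18],[32,0],[34,10],[37,0],[38,17],[44,0]]
[[3,17],[8,0],[24,14],[30,18],[32,0],[34,10],[37,0],[38,17],[44,0]]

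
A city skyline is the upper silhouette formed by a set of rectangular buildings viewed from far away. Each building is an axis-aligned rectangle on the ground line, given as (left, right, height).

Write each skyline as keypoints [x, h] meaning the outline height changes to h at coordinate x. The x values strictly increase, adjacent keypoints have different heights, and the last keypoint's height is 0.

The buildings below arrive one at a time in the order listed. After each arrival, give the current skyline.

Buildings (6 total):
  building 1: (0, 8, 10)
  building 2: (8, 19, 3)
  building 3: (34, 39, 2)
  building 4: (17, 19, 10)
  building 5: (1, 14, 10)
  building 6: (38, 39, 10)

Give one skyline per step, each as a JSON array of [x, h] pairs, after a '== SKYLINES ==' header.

== SKYLINES ==
[[0,10],[8,0]]
[[0,10],[8,3],[19,0]]
[[0,10],[8,3],[19,0],[34,2],[39,0]]
[[0,10],[8,3],[17,10],[19,0],[34,2],[39,0]]
[[0,10],[14,3],[17,10],[19,0],[34,2],[39,0]]
[[0,10],[14,3],[17,10],[19,0],[34,2],[38,10],[39,0]]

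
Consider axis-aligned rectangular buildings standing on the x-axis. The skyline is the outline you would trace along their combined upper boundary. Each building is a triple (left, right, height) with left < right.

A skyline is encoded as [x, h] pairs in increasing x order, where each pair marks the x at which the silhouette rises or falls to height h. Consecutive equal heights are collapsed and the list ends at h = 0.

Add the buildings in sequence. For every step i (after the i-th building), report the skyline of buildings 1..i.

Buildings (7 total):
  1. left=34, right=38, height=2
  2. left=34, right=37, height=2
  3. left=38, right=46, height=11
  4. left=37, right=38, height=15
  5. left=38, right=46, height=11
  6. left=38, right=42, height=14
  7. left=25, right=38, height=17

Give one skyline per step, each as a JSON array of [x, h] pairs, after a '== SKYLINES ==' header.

== SKYLINES ==
[[34,2],[38,0]]
[[34,2],[38,0]]
[[34,2],[38,11],[46,0]]
[[34,2],[37,15],[38,11],[46,0]]
[[34,2],[37,15],[38,11],[46,0]]
[[34,2],[37,15],[38,14],[42,11],[46,0]]
[[25,17],[38,14],[42,11],[46,0]]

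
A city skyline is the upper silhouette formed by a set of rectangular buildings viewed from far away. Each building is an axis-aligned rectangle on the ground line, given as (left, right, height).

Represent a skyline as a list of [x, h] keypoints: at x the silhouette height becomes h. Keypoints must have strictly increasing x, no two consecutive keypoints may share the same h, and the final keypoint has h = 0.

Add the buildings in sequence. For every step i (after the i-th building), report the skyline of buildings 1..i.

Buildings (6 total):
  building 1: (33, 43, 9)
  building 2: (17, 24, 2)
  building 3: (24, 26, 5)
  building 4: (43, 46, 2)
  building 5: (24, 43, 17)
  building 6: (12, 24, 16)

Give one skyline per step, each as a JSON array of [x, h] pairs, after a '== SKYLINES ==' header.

== SKYLINES ==
[[33,9],[43,0]]
[[17,2],[24,0],[33,9],[43,0]]
[[17,2],[24,5],[26,0],[33,9],[43,0]]
[[17,2],[24,5],[26,0],[33,9],[43,2],[46,0]]
[[17,2],[24,17],[43,2],[46,0]]
[[12,16],[24,17],[43,2],[46,0]]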